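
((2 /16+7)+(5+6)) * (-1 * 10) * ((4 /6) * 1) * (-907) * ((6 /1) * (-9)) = -5918175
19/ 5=3.80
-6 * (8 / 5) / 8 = -6 / 5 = -1.20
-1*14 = -14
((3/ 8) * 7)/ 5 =21/ 40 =0.52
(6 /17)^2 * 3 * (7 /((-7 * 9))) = -12 /289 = -0.04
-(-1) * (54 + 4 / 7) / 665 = 382 / 4655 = 0.08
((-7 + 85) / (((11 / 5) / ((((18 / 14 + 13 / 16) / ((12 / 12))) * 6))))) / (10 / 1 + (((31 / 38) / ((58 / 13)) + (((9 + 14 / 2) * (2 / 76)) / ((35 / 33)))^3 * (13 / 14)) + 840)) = 390809765653125 / 744448076780287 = 0.52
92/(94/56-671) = -2576/18741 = -0.14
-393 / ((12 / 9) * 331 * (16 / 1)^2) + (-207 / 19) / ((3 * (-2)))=1.81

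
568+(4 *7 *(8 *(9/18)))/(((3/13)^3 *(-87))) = 1088168/2349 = 463.25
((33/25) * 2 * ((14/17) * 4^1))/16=231/425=0.54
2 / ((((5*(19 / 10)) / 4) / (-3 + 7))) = 64 / 19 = 3.37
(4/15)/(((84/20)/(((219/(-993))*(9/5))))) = -292/11585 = -0.03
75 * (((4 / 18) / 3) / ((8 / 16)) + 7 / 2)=273.61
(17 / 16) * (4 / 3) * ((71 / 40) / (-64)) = -1207 / 30720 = -0.04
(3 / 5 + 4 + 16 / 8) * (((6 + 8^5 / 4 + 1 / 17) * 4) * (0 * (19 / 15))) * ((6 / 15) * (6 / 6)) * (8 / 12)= 0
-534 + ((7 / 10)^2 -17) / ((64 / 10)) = -343411 / 640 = -536.58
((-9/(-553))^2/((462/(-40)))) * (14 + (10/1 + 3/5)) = -13284/23547293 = -0.00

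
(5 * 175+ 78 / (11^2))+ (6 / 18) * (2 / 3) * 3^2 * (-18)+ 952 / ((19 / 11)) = 3197455 / 2299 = 1390.80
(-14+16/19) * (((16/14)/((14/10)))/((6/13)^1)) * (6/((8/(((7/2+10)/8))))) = -219375/7448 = -29.45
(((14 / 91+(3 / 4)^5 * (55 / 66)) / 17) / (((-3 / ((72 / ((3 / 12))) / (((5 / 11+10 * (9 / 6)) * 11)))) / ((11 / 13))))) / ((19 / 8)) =-308913 / 74238320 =-0.00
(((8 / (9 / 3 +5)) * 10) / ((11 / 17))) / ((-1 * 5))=-34 / 11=-3.09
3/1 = 3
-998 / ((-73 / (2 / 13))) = 1996 / 949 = 2.10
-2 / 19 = -0.11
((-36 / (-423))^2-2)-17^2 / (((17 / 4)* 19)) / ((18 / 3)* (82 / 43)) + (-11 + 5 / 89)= -6087510259 / 459456537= -13.25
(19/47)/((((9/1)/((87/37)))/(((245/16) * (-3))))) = -134995/27824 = -4.85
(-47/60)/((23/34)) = -799/690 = -1.16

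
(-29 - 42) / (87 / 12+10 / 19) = -9.13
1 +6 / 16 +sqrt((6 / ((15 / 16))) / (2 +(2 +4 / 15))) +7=9.60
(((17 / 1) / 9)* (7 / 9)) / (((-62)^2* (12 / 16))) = 119 / 233523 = 0.00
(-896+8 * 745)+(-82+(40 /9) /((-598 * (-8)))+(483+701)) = 33185417 /5382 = 6166.00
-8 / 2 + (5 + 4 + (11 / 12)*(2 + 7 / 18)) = 1553 / 216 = 7.19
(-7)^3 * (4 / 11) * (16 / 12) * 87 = -159152 / 11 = -14468.36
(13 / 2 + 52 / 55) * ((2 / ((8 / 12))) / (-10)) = -2457 / 1100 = -2.23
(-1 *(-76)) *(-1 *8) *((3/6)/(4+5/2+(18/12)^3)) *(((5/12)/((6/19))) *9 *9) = -259920/79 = -3290.13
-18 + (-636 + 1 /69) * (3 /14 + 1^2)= -109057 /138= -790.27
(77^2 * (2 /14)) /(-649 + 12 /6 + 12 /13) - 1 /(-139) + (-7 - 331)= -396123948 /1167461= -339.30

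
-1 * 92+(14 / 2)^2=-43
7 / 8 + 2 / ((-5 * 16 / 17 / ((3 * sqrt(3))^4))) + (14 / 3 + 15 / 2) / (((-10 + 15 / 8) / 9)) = -83831 / 260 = -322.43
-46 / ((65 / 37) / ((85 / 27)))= -28934 / 351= -82.43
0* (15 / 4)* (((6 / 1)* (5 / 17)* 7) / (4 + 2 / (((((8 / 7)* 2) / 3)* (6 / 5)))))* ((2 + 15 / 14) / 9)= 0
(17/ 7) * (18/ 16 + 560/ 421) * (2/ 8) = 140573/ 94304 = 1.49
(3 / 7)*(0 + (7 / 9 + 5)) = 52 / 21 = 2.48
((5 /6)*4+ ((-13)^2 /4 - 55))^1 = -9.42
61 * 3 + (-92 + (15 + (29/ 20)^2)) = 43241/ 400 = 108.10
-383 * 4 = -1532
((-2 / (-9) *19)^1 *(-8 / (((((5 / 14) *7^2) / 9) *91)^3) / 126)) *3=-32832 / 226165496375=-0.00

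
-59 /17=-3.47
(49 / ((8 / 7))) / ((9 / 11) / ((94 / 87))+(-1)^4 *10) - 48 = -39965 / 908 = -44.01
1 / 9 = 0.11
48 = 48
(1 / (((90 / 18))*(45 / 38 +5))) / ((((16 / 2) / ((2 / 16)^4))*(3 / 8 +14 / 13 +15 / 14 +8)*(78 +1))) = 1729 / 1456399001600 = 0.00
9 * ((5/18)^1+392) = 7061/2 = 3530.50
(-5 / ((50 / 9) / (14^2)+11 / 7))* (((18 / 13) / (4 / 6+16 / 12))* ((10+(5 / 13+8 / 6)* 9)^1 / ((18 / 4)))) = -2919420 / 238459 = -12.24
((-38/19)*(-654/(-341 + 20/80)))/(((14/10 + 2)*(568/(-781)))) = 35970/23171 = 1.55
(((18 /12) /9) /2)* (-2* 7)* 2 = -2.33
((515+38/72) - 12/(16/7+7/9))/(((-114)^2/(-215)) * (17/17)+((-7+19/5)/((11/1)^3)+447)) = 1017222426715/768569632668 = 1.32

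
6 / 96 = 1 / 16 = 0.06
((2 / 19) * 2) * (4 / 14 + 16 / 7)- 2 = -194 / 133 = -1.46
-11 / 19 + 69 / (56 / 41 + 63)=24722 / 50141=0.49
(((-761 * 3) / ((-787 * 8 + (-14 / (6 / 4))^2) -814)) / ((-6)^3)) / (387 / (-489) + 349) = -124043 / 28699569184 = -0.00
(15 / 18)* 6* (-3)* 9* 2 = -270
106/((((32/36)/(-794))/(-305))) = 57757545/2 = 28878772.50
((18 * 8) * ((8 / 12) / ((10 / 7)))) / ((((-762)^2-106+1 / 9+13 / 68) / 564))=115976448 / 1776447205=0.07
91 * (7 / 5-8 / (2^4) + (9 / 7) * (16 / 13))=225.90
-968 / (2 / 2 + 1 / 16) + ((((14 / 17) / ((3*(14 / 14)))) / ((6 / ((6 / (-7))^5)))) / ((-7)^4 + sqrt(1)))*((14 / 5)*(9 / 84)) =-223306062088 / 245106085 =-911.06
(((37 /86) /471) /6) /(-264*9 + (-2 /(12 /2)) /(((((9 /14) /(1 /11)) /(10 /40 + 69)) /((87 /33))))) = -13431 /210374864530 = -0.00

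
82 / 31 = 2.65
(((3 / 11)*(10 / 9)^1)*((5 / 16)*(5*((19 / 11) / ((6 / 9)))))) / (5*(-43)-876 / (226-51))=-415625 / 74537936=-0.01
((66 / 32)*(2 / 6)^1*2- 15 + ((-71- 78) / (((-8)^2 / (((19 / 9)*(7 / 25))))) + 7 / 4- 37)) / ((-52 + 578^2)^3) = -723617 / 536693967389963059200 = -0.00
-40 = -40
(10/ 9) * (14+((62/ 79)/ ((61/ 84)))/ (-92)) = 15504160/ 997533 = 15.54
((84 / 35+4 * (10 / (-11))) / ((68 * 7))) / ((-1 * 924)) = 1 / 355740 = 0.00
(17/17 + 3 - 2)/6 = 1/3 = 0.33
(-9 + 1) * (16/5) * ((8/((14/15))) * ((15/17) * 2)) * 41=-1889280/119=-15876.30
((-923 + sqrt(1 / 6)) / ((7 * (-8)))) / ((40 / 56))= 923 / 40-sqrt(6) / 240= 23.06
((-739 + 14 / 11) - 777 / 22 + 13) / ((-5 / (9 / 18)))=16721 / 220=76.00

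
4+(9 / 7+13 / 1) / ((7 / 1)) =296 / 49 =6.04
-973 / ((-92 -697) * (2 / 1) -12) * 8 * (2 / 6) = 3892 / 2385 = 1.63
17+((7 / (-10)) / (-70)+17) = 3401 / 100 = 34.01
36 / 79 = 0.46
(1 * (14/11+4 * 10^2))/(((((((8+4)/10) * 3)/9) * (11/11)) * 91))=11035/1001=11.02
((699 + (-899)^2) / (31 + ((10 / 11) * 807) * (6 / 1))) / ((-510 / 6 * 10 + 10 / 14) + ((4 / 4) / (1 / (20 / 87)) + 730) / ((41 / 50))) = 44434333020 / 10041694057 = 4.42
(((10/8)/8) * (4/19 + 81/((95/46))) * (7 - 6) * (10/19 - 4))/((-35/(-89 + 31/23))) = -2225124/41515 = -53.60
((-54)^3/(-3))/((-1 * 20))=-13122/5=-2624.40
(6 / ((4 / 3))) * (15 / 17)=135 / 34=3.97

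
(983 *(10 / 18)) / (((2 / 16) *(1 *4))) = 9830 / 9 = 1092.22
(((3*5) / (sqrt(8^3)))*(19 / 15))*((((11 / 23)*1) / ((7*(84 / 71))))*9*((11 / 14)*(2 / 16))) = 489687*sqrt(2) / 16156672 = 0.04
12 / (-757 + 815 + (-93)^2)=12 / 8707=0.00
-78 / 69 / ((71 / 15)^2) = -5850 / 115943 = -0.05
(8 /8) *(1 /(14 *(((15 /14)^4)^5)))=5976303958948914397184 /332525673007965087890625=0.02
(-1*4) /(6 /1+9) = -4 /15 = -0.27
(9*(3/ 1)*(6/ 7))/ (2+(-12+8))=-81/ 7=-11.57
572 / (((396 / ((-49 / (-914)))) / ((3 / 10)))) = 637 / 27420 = 0.02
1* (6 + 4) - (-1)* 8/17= 178/17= 10.47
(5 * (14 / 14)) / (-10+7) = -5 / 3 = -1.67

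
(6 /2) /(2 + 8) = 3 /10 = 0.30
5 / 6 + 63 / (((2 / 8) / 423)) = 639581 / 6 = 106596.83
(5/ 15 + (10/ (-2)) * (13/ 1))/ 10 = -97/ 15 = -6.47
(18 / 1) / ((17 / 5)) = 90 / 17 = 5.29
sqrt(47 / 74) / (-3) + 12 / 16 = 3 / 4 - sqrt(3478) / 222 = 0.48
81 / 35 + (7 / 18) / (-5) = 1409 / 630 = 2.24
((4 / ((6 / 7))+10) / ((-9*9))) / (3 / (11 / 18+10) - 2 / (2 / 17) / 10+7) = -84040 / 2591109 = -0.03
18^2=324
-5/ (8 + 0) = -5/ 8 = -0.62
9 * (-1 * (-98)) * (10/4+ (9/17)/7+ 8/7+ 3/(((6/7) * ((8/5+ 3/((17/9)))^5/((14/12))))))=3290.64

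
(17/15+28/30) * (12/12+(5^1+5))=341/15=22.73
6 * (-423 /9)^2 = 13254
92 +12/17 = 1576/17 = 92.71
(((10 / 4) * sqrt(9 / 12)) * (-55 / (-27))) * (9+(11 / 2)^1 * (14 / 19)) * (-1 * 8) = -136400 * sqrt(3) / 513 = -460.53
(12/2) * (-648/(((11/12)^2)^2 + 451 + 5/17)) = -1370566656/159335489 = -8.60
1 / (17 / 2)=0.12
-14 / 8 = -7 / 4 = -1.75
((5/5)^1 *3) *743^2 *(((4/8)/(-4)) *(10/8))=-8280735/32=-258772.97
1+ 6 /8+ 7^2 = 203 /4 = 50.75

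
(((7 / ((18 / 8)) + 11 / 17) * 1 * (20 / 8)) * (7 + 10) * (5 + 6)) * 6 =31625 / 3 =10541.67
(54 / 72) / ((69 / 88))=22 / 23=0.96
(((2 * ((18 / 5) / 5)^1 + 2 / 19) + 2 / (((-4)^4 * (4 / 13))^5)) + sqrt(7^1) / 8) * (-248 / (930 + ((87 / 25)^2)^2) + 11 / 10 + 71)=134.83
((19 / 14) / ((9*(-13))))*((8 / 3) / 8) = -0.00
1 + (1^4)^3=2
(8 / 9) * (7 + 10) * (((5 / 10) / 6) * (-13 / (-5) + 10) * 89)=21182 / 15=1412.13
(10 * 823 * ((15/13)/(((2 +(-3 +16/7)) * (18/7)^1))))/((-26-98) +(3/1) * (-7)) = -201635/10179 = -19.81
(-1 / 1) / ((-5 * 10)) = 1 / 50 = 0.02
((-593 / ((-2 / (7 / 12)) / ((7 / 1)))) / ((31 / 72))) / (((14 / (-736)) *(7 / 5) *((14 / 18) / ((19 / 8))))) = -69968070 / 217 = -322433.50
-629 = -629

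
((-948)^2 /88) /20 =56169 /110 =510.63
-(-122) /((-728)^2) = 61 /264992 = 0.00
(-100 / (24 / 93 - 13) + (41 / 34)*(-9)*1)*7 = -56497 / 2686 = -21.03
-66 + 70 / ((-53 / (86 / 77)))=-39338 / 583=-67.48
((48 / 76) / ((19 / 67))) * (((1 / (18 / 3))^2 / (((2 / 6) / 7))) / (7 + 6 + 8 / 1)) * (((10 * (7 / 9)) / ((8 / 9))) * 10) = 5.41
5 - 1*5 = 0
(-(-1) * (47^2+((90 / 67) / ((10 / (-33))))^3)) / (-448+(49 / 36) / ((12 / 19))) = -275696954208 / 57928457615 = -4.76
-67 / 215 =-0.31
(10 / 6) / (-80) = -1 / 48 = -0.02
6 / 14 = 3 / 7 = 0.43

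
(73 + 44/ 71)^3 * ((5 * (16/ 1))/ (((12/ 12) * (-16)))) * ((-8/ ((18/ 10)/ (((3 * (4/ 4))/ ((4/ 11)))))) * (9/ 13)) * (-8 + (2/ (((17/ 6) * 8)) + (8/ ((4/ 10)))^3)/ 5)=6377320497213495885/ 79098331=80625222006.44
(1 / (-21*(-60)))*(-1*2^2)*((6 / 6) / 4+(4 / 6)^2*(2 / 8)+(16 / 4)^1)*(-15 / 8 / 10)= 0.00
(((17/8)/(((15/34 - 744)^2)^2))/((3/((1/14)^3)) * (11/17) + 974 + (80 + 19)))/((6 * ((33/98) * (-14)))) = -168962983/4399599478372074633507147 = -0.00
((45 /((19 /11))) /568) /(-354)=-165 /1273456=-0.00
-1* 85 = -85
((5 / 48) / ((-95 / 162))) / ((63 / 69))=-207 / 1064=-0.19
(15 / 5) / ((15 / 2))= 2 / 5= 0.40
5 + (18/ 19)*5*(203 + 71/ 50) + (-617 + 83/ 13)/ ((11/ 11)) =447922/ 1235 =362.69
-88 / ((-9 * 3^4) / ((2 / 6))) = 88 / 2187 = 0.04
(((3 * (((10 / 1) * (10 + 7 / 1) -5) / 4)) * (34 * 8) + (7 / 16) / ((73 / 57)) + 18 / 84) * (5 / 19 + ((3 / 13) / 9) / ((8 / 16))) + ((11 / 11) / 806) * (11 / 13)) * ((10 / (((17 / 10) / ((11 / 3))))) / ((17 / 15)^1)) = 201429.88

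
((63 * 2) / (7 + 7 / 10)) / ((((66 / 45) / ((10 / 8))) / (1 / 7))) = 3375 / 1694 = 1.99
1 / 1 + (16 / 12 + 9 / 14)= 125 / 42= 2.98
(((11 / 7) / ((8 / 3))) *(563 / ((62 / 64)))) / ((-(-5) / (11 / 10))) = 408738 / 5425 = 75.34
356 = 356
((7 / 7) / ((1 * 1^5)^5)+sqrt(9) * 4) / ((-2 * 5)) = -13 / 10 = -1.30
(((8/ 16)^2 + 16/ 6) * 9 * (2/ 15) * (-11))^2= 5929/ 4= 1482.25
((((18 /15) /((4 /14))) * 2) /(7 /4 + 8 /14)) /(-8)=-147 /325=-0.45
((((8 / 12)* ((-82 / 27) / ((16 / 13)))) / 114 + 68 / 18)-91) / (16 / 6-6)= 3222173 / 123120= 26.17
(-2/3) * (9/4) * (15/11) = -45/22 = -2.05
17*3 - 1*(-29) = 80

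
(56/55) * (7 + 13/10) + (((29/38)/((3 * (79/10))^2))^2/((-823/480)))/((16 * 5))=726131520659567564/85923480421421775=8.45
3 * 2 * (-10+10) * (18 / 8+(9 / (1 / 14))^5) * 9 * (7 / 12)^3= 0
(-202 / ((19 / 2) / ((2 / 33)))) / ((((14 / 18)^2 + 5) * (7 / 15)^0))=-10908 / 47443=-0.23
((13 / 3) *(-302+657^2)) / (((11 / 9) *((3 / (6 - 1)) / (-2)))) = -56075110 / 11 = -5097737.27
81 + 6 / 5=411 / 5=82.20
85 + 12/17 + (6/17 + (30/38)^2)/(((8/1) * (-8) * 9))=85.70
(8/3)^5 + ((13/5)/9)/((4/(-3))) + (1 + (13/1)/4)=337481/2430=138.88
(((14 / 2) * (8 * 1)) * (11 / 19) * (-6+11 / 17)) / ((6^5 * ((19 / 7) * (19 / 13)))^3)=-5280271997 / 893105773356104257536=-0.00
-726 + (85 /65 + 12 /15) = -47053 /65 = -723.89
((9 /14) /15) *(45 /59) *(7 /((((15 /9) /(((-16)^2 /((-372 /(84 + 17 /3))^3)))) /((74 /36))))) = -720209033 /711855945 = -1.01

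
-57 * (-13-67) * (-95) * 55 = -23826000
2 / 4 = 1 / 2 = 0.50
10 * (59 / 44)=295 / 22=13.41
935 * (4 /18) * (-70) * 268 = -35081200 /9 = -3897911.11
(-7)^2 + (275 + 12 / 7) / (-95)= 30648 / 665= 46.09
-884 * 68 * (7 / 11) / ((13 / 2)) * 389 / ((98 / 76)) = -136703936 / 77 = -1775375.79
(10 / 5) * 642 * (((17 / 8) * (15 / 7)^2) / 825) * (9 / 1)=147339 / 1078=136.68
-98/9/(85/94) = -9212/765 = -12.04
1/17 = 0.06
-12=-12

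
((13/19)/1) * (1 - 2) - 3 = -70/19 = -3.68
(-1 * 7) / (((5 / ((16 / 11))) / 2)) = -224 / 55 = -4.07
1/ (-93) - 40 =-3721/ 93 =-40.01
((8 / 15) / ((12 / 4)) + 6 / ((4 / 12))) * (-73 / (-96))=29857 / 2160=13.82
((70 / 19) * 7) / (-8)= -245 / 76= -3.22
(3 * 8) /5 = 24 /5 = 4.80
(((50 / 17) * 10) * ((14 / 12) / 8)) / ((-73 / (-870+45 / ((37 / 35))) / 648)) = 31503.77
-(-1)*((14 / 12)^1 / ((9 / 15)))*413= 14455 / 18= 803.06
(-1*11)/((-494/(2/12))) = 11/2964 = 0.00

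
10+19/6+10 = 139/6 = 23.17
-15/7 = -2.14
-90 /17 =-5.29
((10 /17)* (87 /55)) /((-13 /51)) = -522 /143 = -3.65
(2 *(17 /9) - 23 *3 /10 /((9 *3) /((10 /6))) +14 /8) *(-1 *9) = -551 /12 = -45.92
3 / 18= 1 / 6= 0.17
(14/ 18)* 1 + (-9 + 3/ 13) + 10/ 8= -3155/ 468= -6.74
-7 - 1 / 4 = -29 / 4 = -7.25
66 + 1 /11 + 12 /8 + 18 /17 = 25675 /374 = 68.65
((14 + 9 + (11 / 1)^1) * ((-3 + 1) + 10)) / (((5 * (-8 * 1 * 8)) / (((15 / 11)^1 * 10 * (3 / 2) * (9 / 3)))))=-2295 / 44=-52.16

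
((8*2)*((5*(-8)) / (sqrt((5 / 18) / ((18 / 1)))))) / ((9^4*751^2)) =-256*sqrt(5) / 411156729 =-0.00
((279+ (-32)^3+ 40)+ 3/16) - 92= -520653/16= -32540.81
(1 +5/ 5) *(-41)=-82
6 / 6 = 1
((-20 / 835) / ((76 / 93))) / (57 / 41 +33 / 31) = -39401 / 3299920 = -0.01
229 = 229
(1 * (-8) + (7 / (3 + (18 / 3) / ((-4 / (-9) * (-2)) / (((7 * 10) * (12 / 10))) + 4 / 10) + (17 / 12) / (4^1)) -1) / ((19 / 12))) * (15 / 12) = -590035 / 56221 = -10.49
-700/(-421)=1.66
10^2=100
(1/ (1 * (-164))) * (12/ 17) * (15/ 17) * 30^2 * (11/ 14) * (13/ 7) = -2895750/ 580601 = -4.99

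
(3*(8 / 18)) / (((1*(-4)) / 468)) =-156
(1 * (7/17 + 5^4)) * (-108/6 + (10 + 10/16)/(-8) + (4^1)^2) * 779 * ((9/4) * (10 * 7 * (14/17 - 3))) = 2570125436865/4624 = 555822975.10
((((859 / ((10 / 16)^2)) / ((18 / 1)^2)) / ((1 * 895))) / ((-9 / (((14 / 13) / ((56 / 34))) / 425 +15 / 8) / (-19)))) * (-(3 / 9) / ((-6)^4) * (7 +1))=-79630159 / 1288190840625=-0.00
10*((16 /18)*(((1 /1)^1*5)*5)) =2000 /9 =222.22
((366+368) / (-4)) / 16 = -11.47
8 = 8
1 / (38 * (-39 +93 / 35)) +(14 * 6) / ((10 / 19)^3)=3481130177 / 6042000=576.16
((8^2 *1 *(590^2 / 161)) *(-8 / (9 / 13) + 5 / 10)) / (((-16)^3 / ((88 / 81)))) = 190497725 / 469476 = 405.77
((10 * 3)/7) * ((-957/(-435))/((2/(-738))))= -24354/7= -3479.14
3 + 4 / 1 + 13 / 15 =118 / 15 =7.87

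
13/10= 1.30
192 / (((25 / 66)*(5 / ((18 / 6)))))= 38016 / 125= 304.13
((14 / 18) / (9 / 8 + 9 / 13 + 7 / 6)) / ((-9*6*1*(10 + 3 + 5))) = -26 / 96957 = -0.00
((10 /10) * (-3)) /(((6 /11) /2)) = -11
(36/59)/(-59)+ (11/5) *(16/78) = 299308/678795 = 0.44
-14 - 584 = -598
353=353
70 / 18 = 35 / 9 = 3.89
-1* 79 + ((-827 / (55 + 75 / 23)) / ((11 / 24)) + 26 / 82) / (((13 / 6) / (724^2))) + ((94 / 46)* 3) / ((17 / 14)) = -5695196693581931 / 767965055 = -7415958.13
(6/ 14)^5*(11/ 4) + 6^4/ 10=43577109/ 336140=129.64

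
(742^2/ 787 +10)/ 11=558434/ 8657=64.51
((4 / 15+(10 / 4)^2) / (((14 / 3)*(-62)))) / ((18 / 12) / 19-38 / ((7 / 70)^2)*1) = 7429 / 1253365960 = 0.00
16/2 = 8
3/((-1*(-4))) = 3/4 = 0.75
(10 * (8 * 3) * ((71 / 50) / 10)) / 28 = 213 / 175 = 1.22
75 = 75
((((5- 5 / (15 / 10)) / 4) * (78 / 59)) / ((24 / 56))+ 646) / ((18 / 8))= 458278 / 1593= 287.68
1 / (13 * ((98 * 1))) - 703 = -895621 / 1274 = -703.00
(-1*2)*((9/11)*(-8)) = 144/11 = 13.09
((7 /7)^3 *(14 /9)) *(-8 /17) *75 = -2800 /51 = -54.90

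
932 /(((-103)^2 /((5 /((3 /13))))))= 60580 /31827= 1.90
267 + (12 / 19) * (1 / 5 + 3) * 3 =25941 / 95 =273.06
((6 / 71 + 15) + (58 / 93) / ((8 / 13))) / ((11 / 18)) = 1275537 / 48422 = 26.34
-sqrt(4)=-2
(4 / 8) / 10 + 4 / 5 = 17 / 20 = 0.85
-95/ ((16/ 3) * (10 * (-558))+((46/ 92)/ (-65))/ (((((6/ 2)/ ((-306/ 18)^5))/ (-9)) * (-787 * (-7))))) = 68036150/ 21317478771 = 0.00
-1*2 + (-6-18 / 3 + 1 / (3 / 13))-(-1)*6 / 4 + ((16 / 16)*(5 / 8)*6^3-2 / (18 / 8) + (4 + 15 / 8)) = 131.82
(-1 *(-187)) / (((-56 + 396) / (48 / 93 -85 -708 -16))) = -275693 / 620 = -444.67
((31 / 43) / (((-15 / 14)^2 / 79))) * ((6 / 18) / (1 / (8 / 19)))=3840032 / 551475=6.96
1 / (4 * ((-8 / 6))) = -3 / 16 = -0.19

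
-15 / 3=-5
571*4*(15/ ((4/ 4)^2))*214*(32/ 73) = 234612480/ 73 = 3213869.59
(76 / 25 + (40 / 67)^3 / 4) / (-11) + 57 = 4691202037 / 82709825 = 56.72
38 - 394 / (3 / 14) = -1800.67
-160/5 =-32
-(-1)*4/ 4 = 1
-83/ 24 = -3.46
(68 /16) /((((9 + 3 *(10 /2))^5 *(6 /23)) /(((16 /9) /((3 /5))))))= 0.00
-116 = -116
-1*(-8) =8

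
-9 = -9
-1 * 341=-341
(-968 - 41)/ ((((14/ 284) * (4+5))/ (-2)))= 286556/ 63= 4548.51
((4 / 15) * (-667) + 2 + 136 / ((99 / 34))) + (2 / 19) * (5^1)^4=-595996 / 9405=-63.37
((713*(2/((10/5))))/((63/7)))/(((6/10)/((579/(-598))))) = -29915/234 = -127.84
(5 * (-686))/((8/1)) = -1715/4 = -428.75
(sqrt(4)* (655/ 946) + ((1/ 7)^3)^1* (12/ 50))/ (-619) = -5619463/ 2510648525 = -0.00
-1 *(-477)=477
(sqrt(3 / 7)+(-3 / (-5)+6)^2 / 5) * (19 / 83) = 19 * sqrt(21) / 581+20691 / 10375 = 2.14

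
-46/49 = -0.94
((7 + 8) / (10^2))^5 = 243 / 3200000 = 0.00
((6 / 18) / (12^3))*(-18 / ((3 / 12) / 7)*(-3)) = 7 / 24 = 0.29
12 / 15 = 4 / 5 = 0.80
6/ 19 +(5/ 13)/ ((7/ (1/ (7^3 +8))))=191741/ 606879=0.32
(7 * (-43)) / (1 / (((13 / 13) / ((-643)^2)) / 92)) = -301 / 38037308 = -0.00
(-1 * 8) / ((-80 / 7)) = 7 / 10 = 0.70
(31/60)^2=0.27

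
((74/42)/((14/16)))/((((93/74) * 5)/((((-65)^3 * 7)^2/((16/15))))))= 103248461265625/93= 1110198508232.53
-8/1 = -8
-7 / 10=-0.70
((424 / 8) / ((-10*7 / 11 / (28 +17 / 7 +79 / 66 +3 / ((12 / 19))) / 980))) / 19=-93757 / 6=-15626.17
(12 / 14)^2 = 36 / 49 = 0.73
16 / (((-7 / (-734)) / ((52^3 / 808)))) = 206412544 / 707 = 291955.51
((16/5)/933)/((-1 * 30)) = -8/69975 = -0.00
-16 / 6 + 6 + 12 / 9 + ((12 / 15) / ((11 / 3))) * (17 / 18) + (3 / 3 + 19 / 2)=1691 / 110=15.37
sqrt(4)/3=2/3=0.67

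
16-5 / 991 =15851 / 991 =15.99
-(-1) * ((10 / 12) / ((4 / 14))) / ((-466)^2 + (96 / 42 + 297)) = 245 / 18266244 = 0.00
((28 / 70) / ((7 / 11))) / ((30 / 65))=1.36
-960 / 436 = -240 / 109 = -2.20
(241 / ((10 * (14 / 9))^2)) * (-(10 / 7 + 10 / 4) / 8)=-214731 / 439040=-0.49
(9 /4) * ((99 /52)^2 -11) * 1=-179487 /10816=-16.59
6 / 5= 1.20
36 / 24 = 1.50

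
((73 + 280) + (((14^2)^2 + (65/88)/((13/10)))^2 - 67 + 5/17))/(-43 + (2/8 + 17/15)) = -728589234039135/20545316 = -35462546.99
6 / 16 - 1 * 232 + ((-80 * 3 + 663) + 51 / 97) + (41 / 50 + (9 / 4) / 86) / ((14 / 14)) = 80394747 / 417100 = 192.75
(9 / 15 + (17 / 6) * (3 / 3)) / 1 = 103 / 30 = 3.43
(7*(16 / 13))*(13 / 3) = 112 / 3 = 37.33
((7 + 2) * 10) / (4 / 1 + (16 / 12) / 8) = 108 / 5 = 21.60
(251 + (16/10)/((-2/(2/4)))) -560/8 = 903/5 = 180.60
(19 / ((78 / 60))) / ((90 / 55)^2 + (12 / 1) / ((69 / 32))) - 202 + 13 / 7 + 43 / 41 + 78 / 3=-1466321617 / 8558914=-171.32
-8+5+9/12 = -9/4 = -2.25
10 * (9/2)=45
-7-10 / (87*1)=-619 / 87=-7.11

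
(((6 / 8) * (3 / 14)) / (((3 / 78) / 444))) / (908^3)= 12987 / 5240293184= 0.00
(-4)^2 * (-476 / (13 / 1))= -7616 / 13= -585.85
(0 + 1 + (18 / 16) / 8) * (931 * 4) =4247.69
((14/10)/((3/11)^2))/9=847/405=2.09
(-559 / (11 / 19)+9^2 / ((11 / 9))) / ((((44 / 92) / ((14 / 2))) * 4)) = -398153 / 121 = -3290.52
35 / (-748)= -35 / 748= -0.05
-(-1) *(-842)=-842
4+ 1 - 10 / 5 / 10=24 / 5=4.80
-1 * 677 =-677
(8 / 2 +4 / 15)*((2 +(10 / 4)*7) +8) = 352 / 3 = 117.33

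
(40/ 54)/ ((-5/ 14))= -56/ 27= -2.07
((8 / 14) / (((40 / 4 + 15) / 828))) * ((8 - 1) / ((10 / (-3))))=-4968 / 125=-39.74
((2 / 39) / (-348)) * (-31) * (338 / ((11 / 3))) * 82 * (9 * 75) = 7435350 / 319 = 23308.31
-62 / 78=-31 / 39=-0.79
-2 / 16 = -1 / 8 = -0.12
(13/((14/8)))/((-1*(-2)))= 26/7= 3.71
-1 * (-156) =156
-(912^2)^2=-691798081536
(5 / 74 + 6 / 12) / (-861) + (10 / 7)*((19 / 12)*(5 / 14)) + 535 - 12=467233895 / 891996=523.81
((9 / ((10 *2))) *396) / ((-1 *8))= -891 / 40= -22.28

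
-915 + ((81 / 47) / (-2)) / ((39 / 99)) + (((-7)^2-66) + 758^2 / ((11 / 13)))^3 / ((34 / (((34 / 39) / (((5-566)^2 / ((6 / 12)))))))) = 362674264165667469354 / 28438224529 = 12753055796.29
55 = 55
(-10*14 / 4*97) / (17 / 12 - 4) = 40740 / 31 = 1314.19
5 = 5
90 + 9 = 99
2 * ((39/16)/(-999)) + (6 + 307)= 833819/2664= 313.00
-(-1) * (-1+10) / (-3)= -3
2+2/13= 28/13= 2.15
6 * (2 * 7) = 84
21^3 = 9261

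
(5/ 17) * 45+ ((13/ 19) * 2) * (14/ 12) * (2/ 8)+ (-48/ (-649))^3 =14446655455895/ 1059541224324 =13.63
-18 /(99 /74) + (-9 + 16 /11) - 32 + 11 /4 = -50.25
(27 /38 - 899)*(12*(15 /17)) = -3072150 /323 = -9511.30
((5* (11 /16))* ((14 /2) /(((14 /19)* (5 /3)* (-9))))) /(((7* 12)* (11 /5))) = -95 /8064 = -0.01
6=6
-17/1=-17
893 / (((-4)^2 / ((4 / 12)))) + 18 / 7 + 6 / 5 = 37591 / 1680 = 22.38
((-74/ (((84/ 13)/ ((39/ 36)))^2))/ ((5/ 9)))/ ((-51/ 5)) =1056757/ 2878848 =0.37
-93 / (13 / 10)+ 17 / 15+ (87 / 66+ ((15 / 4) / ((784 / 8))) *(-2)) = -29077709 / 420420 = -69.16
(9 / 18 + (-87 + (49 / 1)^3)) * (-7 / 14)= -58781.25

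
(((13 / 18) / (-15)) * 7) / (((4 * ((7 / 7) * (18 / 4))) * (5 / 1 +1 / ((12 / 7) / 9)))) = -0.00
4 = 4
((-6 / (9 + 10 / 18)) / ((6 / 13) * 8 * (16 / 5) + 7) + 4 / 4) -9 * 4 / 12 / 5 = 96403 / 262945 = 0.37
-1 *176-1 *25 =-201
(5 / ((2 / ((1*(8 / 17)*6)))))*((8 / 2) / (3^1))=160 / 17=9.41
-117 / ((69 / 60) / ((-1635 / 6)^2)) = -173759625 / 23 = -7554766.30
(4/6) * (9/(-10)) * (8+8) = -48/5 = -9.60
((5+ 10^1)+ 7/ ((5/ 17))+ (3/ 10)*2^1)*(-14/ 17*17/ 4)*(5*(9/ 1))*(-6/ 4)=37233/ 4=9308.25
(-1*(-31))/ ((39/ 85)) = 2635/ 39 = 67.56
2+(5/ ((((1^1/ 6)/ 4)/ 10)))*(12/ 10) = 1442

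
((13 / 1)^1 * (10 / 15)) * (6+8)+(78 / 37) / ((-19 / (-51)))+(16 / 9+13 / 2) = 1711703 / 12654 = 135.27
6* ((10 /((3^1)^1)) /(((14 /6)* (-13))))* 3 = -180 /91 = -1.98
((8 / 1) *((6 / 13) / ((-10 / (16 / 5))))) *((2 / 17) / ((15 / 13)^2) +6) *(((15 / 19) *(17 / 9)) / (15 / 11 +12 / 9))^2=-6131637248 / 2787993975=-2.20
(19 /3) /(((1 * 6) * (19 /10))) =5 /9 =0.56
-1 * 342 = -342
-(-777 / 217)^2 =-12321 / 961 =-12.82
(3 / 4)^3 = 27 / 64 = 0.42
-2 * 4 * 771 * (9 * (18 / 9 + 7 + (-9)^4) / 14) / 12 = -15196410 / 7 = -2170915.71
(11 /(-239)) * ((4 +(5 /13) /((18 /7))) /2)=-10681 /111852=-0.10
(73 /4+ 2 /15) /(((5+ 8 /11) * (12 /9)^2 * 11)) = 0.16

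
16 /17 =0.94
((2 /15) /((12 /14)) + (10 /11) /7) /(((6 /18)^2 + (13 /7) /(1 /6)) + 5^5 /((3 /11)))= 989 /39742120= 0.00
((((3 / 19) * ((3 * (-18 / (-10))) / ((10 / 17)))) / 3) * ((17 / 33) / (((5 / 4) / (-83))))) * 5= -82.63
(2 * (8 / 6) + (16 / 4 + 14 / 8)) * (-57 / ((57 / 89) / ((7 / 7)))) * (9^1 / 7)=-26967 / 28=-963.11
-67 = -67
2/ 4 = 1/ 2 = 0.50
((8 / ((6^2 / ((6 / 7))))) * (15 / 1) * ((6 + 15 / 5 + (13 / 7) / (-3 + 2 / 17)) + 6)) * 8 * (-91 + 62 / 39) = -2747198080 / 93639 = -29338.18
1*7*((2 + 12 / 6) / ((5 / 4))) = 112 / 5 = 22.40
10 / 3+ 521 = 1573 / 3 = 524.33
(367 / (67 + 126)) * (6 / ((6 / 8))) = 2936 / 193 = 15.21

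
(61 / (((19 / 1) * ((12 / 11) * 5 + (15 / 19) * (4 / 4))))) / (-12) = -0.04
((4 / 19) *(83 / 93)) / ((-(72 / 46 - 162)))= 3818 / 3260115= 0.00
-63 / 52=-1.21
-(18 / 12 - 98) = 193 / 2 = 96.50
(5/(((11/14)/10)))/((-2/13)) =-4550/11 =-413.64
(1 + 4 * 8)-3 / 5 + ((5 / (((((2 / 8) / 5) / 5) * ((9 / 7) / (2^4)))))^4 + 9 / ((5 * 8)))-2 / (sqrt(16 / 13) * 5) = 78675968000001712421 / 52488-sqrt(13) / 10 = 1498932479804940.05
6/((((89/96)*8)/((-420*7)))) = -211680/89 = -2378.43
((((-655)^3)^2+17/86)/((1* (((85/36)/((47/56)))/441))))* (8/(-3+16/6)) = -1085871459266926477780698/3655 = -297092054518994932361.34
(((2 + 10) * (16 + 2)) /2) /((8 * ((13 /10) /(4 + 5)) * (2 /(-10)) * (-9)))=675 /13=51.92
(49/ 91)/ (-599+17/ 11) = -0.00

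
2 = 2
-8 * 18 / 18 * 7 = -56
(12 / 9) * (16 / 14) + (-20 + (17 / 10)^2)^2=294.28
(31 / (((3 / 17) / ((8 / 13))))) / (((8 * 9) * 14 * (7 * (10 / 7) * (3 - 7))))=-527 / 196560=-0.00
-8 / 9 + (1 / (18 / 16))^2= -8 / 81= -0.10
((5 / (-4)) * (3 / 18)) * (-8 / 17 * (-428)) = -2140 / 51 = -41.96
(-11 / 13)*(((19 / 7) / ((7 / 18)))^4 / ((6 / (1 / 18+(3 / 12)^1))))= -7663656726 / 74942413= -102.26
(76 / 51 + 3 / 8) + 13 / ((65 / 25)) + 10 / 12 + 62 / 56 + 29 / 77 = 96157 / 10472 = 9.18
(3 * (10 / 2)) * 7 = 105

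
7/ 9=0.78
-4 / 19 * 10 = -40 / 19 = -2.11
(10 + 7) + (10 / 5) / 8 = 69 / 4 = 17.25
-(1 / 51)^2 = -1 / 2601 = -0.00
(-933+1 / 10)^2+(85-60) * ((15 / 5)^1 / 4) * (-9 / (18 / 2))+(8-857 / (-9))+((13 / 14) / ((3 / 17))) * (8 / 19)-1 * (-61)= 52096438351 / 59850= 870450.10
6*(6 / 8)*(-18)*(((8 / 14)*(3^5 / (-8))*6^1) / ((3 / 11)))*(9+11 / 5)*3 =5196312 / 5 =1039262.40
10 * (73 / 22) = 365 / 11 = 33.18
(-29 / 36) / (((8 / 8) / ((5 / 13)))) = -145 / 468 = -0.31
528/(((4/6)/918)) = 727056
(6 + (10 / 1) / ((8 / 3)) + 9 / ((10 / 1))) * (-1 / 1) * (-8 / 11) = 426 / 55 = 7.75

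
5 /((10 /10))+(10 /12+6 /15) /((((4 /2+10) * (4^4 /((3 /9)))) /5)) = 276517 /55296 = 5.00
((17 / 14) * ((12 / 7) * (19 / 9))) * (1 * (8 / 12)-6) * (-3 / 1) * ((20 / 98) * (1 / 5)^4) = 20672 / 900375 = 0.02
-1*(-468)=468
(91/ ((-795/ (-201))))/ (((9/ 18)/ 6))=73164/ 265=276.09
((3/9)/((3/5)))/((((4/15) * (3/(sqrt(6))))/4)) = 25 * sqrt(6)/9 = 6.80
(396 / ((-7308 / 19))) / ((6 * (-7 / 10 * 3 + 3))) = -1045 / 5481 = -0.19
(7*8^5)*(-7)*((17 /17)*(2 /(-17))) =3211264 /17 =188897.88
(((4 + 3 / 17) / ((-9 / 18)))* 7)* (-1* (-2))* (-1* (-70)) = -139160 / 17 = -8185.88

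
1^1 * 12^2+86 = 230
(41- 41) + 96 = 96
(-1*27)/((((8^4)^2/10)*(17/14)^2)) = -6615/606076928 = -0.00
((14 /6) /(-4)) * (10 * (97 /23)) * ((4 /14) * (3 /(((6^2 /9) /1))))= -485 /92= -5.27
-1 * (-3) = 3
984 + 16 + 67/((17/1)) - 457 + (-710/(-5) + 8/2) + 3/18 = 70697/102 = 693.11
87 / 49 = 1.78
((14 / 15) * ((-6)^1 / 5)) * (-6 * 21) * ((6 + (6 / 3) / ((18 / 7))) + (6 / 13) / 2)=989.05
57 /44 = 1.30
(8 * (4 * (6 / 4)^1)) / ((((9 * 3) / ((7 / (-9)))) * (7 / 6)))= -32 / 27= -1.19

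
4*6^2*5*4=2880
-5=-5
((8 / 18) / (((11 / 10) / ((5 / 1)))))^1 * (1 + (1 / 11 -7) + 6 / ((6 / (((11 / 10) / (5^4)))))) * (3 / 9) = -1624516 / 408375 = -3.98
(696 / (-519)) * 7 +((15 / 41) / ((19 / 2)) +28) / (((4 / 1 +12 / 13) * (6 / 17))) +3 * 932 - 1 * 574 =57669480769 / 25875264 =2228.75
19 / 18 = 1.06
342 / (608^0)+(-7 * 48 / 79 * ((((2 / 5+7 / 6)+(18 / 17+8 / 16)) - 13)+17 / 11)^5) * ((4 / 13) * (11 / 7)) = 447322865566833389661002 / 5404068329987559375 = 82775.21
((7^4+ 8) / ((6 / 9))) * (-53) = -383031 / 2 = -191515.50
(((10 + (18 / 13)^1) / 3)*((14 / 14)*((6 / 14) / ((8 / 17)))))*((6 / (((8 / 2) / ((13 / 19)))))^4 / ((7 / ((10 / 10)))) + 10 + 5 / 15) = 288971931215 / 7969389792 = 36.26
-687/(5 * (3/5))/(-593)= 0.39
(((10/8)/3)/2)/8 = 5/192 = 0.03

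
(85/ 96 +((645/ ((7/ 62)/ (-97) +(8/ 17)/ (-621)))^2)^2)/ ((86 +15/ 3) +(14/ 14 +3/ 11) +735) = 593948176981612697450347898586010807825945867/ 38720286978772708570235520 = 15339456995947055389.28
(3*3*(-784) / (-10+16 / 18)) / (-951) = -10584 / 12997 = -0.81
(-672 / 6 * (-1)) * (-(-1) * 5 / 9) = 560 / 9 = 62.22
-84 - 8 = -92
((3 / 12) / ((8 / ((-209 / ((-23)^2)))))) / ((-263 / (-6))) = -627 / 2226032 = -0.00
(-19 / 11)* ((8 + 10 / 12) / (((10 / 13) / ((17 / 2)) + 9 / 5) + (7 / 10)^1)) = -222547 / 37785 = -5.89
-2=-2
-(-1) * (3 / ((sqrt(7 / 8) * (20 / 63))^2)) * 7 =238.14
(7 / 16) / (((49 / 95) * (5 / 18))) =171 / 56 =3.05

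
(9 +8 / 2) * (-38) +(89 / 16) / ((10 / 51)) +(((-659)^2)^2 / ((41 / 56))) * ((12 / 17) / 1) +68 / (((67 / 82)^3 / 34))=6098953626424095336369 / 33541089760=181835285319.13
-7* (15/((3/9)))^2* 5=-70875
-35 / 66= -0.53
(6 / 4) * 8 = 12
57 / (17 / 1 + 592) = 19 / 203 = 0.09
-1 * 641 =-641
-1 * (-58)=58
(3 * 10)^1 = 30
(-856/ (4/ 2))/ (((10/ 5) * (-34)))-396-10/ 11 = -73045/ 187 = -390.61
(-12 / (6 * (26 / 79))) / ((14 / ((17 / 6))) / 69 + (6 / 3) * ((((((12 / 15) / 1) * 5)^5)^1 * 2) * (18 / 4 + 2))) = -30889 / 135330156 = -0.00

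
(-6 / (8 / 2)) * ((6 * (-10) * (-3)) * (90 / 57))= -8100 / 19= -426.32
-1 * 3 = -3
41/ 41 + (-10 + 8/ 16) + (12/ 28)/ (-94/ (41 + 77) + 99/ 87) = -29615/ 4088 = -7.24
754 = 754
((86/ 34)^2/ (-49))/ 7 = -1849/ 99127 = -0.02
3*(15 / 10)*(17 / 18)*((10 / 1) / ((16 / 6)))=255 / 16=15.94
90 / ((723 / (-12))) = -360 / 241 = -1.49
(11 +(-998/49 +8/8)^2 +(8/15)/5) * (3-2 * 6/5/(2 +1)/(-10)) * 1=764996188/643125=1189.50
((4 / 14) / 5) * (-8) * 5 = -16 / 7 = -2.29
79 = 79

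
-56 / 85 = -0.66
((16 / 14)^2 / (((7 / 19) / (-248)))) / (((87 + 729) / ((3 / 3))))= -18848 / 17493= -1.08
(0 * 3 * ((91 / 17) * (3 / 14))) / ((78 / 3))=0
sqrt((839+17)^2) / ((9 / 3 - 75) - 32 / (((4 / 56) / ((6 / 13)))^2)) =-18083 / 29745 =-0.61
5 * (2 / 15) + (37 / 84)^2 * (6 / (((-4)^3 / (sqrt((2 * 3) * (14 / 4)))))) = 2 / 3 - 1369 * sqrt(21) / 75264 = 0.58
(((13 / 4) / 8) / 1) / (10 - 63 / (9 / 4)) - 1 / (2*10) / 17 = -0.03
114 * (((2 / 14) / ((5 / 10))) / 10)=114 / 35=3.26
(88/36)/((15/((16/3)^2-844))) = -32296/243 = -132.91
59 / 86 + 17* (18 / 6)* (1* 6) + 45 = 30245 / 86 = 351.69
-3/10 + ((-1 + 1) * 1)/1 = -0.30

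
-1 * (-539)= 539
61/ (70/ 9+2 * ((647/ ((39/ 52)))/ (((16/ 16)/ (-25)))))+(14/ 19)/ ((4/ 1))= 674012/ 3687235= 0.18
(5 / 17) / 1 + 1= 22 / 17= 1.29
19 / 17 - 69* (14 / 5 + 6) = -51517 / 85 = -606.08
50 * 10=500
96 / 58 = 48 / 29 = 1.66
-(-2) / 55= 2 / 55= 0.04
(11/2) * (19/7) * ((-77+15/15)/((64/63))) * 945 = -33773355/32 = -1055417.34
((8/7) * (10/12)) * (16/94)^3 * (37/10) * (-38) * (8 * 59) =-679559168/2180283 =-311.68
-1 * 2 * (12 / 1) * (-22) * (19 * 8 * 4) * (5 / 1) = 1605120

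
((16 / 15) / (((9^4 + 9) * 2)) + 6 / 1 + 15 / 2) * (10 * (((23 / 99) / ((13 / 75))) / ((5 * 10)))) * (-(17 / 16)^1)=-40015331 / 10406880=-3.85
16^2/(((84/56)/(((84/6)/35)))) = 1024/15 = 68.27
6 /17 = 0.35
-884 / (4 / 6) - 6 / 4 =-2655 / 2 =-1327.50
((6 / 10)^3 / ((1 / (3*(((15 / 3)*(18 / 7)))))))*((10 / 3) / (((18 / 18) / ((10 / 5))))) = 1944 / 35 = 55.54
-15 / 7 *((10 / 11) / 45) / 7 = -10 / 1617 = -0.01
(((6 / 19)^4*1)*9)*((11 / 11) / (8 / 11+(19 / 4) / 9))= 4618944 / 64769537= 0.07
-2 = -2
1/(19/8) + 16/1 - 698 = -12950/19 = -681.58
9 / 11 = 0.82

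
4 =4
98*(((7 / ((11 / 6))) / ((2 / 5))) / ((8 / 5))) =25725 / 44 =584.66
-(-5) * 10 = 50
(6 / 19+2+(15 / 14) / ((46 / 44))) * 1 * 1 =10219 / 3059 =3.34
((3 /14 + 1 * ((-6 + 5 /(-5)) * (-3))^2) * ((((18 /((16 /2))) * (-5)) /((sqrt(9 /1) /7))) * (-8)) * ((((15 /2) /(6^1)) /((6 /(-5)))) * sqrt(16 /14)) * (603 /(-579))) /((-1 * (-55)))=31039425 * sqrt(14) /59444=1953.75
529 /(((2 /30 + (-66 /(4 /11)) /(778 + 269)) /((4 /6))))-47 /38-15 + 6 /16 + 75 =-551207127 /169784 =-3246.52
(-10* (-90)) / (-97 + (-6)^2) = -900 / 61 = -14.75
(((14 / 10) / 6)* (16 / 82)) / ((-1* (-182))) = 2 / 7995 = 0.00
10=10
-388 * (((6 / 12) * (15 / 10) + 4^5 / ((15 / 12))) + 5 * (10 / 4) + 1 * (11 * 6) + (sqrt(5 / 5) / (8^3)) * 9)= -223107469 / 640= -348605.42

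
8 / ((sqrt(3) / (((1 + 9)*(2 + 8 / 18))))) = 1760*sqrt(3) / 27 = 112.90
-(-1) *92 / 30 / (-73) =-46 / 1095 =-0.04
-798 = -798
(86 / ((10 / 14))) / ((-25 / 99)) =-59598 / 125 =-476.78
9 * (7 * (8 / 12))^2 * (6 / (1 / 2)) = 2352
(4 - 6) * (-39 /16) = 39 /8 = 4.88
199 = 199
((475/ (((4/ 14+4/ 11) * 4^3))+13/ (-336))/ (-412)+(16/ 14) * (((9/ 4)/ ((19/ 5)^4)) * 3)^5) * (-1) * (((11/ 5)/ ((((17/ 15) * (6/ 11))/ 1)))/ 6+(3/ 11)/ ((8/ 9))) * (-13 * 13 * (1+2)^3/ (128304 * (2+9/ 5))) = -561170594412466491829707310889131235/ 2409812987417612379331689214033107812352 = -0.00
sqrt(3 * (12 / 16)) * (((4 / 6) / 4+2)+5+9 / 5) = 269 / 20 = 13.45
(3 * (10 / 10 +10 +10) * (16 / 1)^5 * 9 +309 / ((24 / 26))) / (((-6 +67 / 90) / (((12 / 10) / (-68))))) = 1996351.08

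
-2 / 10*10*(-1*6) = 12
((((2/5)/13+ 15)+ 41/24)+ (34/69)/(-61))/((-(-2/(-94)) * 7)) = -112.34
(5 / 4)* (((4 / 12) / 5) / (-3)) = -1 / 36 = -0.03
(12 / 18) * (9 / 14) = 3 / 7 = 0.43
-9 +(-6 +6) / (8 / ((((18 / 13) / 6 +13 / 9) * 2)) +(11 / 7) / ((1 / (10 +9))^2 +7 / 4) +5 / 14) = -9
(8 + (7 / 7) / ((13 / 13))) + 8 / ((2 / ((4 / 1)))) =25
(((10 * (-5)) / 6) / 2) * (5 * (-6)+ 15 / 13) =3125 / 26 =120.19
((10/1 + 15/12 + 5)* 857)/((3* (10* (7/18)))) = 33423/28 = 1193.68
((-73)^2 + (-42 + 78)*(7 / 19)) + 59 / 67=6801822 / 1273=5343.14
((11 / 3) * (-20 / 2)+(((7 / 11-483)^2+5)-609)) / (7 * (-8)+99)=5396.14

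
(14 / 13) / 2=7 / 13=0.54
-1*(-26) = 26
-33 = -33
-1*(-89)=89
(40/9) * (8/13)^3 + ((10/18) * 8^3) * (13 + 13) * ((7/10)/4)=1295.26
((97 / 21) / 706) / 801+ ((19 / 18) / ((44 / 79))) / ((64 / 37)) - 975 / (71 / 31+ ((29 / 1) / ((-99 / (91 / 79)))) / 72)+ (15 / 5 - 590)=-1350951600199894364533 / 1334297676767666688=-1012.48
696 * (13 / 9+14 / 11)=62408 / 33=1891.15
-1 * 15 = -15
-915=-915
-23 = -23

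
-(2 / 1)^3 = -8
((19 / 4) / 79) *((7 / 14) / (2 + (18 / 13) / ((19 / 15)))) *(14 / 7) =4693 / 241424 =0.02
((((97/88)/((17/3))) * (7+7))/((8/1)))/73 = 0.00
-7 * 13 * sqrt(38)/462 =-13 * sqrt(38)/66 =-1.21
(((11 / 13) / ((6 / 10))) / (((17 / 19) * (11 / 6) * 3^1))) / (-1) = -190 / 663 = -0.29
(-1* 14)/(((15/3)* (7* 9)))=-2/45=-0.04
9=9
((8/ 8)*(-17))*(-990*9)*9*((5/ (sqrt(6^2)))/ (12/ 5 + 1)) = 334125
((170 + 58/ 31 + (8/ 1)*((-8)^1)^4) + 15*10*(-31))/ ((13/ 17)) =14908762/ 403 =36994.45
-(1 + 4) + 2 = -3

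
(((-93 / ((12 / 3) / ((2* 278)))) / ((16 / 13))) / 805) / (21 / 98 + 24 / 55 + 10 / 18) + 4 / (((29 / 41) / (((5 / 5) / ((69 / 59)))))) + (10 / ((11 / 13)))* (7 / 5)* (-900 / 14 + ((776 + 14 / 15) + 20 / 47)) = 313762582573373 / 26607777240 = 11792.14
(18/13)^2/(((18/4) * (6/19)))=228/169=1.35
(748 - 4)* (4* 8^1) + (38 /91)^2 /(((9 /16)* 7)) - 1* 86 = 12375861670 /521703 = 23722.04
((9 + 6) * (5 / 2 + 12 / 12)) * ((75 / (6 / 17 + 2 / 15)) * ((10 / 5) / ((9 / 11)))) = 2454375 / 124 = 19793.35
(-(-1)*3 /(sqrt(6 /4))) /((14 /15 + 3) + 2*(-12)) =-15*sqrt(6) /301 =-0.12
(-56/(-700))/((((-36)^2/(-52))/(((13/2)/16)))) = -169/129600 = -0.00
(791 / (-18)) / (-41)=791 / 738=1.07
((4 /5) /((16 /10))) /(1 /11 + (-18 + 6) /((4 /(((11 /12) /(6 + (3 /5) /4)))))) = -1.40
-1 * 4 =-4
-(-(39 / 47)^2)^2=-2313441 / 4879681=-0.47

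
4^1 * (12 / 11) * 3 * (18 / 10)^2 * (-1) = -42.41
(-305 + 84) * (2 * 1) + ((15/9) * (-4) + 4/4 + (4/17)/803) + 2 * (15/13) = -237104063/532389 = -445.36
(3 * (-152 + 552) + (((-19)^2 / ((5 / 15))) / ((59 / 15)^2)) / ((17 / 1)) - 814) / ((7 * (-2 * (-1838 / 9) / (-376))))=-19530753462 / 380685641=-51.30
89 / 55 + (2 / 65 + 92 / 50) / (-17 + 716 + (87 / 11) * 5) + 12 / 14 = 125939039 / 50825775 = 2.48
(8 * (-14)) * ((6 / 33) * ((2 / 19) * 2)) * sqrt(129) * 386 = -18795.07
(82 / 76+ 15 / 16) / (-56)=-613 / 17024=-0.04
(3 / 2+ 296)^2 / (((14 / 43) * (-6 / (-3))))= 2174725 / 16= 135920.31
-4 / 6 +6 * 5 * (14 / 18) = 68 / 3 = 22.67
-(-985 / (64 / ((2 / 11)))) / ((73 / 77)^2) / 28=75845 / 682112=0.11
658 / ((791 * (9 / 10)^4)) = 940000 / 741393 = 1.27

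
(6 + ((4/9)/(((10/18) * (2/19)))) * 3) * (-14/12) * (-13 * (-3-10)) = -28392/5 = -5678.40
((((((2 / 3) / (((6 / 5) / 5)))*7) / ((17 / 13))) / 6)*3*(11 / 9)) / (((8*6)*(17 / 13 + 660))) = 325325 / 1136454624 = 0.00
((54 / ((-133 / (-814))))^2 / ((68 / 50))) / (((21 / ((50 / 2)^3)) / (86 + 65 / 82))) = 447622680810937500 / 86304631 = 5186543011.94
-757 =-757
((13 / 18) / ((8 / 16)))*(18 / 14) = 13 / 7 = 1.86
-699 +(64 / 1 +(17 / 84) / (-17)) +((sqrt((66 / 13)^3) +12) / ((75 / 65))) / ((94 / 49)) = -12428119 / 19740 +539 * sqrt(858) / 3055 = -624.42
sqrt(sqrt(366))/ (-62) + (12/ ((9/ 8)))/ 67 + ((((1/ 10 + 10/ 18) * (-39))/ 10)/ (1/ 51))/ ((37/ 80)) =-10477436/ 37185 - 366^(1/ 4)/ 62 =-281.84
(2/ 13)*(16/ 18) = 16/ 117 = 0.14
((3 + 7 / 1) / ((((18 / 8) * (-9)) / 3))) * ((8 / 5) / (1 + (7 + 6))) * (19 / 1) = -608 / 189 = -3.22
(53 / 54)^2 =2809 / 2916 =0.96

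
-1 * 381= -381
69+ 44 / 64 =1115 / 16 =69.69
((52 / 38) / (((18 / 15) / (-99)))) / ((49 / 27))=-57915 / 931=-62.21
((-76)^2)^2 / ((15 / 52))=1734833152 / 15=115655543.47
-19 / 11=-1.73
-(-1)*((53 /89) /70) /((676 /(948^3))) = 5644310472 /526435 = 10721.76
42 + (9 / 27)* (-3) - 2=39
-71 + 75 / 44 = -3049 / 44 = -69.30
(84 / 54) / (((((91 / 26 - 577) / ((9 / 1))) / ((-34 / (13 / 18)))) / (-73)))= -1250928 / 14911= -83.89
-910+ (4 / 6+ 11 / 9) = -8173 / 9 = -908.11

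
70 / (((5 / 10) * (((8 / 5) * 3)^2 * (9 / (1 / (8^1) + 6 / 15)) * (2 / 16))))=1225 / 432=2.84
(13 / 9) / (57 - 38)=13 / 171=0.08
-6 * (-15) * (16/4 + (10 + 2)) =1440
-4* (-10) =40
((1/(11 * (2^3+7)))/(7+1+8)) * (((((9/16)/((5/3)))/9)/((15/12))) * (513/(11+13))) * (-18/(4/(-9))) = 13851/1408000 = 0.01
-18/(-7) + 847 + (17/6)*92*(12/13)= 99207/91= 1090.19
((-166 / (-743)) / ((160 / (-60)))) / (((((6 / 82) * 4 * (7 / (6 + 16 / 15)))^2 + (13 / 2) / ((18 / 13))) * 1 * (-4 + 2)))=10581842889 / 1207069479886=0.01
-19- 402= -421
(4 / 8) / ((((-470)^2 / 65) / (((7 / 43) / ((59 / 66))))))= 3003 / 112084660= 0.00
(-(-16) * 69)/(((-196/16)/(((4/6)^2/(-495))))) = 5888/72765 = 0.08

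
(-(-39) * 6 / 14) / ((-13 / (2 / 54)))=-0.05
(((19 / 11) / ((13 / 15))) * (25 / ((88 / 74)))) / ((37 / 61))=434625 / 6292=69.08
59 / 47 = 1.26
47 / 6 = 7.83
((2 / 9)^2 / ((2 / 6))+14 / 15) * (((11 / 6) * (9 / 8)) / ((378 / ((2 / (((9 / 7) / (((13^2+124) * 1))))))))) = 235279 / 87480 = 2.69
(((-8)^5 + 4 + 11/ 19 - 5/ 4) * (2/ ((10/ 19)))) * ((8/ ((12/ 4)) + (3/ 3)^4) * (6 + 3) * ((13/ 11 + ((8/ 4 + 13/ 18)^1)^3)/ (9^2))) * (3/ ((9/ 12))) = -682269098965/ 157464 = -4332857.66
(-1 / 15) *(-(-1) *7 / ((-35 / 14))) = 14 / 75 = 0.19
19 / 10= 1.90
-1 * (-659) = 659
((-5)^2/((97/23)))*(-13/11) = -7475/1067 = -7.01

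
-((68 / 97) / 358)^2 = -0.00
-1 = -1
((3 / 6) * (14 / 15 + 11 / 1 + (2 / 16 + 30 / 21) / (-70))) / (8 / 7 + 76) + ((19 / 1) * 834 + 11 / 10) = 5750623663 / 362880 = 15847.18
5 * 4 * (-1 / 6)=-10 / 3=-3.33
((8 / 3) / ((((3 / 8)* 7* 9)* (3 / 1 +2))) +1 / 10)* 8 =556 / 567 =0.98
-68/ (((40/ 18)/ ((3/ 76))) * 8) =-459/ 3040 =-0.15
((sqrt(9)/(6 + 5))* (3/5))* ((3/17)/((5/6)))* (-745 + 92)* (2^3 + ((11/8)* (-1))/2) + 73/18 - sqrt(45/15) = -54331229/336600 - sqrt(3) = -163.14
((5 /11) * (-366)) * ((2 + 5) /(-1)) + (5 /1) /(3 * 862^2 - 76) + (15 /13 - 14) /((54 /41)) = 9938583897289 /8606385216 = 1154.79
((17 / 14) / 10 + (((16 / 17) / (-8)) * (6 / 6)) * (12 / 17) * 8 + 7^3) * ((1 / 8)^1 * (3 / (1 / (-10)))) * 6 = -124702317 / 16184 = -7705.28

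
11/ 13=0.85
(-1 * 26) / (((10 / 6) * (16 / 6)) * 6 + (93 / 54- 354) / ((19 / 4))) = 2223 / 4061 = 0.55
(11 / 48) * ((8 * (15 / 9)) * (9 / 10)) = 11 / 4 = 2.75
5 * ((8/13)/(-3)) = -40/39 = -1.03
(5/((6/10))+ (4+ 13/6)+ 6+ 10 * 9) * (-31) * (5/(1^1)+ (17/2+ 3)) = -226083/4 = -56520.75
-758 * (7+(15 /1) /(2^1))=-10991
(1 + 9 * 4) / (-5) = -37 / 5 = -7.40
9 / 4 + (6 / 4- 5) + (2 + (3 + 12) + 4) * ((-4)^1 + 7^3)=28471 / 4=7117.75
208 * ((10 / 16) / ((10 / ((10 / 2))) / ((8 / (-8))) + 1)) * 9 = -1170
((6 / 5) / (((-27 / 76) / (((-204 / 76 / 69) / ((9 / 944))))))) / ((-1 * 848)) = -8024 / 493695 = -0.02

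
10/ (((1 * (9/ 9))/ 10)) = 100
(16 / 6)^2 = 64 / 9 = 7.11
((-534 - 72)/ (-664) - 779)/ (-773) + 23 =24.01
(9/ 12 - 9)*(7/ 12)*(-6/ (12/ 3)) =231/ 32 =7.22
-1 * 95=-95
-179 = -179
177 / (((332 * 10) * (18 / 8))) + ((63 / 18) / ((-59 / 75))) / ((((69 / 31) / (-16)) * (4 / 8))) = 216212063 / 3378930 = 63.99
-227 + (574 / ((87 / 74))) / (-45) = -931181 / 3915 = -237.85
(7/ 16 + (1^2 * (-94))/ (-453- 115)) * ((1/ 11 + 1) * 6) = 6165/ 1562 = 3.95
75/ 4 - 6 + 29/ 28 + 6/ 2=235/ 14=16.79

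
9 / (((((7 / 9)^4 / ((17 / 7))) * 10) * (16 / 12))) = 3011499 / 672280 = 4.48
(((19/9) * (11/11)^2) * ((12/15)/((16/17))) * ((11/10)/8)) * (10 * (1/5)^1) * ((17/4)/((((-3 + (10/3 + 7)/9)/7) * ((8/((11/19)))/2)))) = -734349/640000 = -1.15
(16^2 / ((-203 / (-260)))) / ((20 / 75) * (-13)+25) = 998400 / 65569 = 15.23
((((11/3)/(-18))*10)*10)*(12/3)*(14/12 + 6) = -47300/81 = -583.95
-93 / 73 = -1.27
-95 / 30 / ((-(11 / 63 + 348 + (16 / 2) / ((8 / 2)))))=399 / 44122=0.01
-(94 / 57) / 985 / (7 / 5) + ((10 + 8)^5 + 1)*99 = 14704053418499 / 78603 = 187067331.00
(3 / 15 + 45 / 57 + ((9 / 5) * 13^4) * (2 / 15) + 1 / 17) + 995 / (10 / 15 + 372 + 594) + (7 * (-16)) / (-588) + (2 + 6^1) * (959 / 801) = 36063313088881 / 5252076900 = 6866.49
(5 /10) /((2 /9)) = 9 /4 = 2.25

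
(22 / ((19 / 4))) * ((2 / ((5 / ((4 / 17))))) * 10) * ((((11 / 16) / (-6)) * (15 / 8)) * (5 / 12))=-0.39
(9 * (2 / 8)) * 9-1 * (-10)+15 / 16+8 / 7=32.33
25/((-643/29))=-725/643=-1.13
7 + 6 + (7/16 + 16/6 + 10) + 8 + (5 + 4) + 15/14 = 14843/336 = 44.18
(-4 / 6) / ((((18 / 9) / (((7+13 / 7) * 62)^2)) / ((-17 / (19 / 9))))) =753593136 / 931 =809444.83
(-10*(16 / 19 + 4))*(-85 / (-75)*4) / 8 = -1564 / 57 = -27.44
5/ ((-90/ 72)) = -4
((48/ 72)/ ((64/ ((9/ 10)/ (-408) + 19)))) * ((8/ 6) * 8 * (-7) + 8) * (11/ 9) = -16.12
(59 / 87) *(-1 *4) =-236 / 87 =-2.71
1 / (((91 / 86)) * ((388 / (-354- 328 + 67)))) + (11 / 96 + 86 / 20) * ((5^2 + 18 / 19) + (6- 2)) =10522221797 / 80502240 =130.71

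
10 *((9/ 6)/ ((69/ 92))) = 20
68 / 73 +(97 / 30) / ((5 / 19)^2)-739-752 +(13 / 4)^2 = -627573697 / 438000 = -1432.82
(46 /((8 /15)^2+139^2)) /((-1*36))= -575 /8694578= -0.00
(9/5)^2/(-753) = -27/6275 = -0.00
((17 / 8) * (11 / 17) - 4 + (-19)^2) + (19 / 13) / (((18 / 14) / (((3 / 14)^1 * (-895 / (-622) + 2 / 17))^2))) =14590525504925 / 40698649264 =358.50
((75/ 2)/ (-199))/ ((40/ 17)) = -255/ 3184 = -0.08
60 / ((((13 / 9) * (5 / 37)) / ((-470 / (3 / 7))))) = -4382280 / 13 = -337098.46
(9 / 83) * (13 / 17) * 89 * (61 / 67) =635193 / 94537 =6.72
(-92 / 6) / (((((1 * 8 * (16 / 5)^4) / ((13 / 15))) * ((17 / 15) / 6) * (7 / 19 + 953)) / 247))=-877004375 / 40362049536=-0.02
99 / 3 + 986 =1019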